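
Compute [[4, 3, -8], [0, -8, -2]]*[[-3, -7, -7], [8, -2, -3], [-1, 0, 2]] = C[0][0] = (4)*(-3) + (3)*(8) + (-8)*(-1) = 20
C[0][1] = (4)*(-7) + (3)*(-2) + (-8)*(0) = -34
C[0][2] = (4)*(-7) + (3)*(-3) + (-8)*(2) = -53
C[1][0] = (0)*(-3) + (-8)*(8) + (-2)*(-1) = -62
C[1][1] = (0)*(-7) + (-8)*(-2) + (-2)*(0) = 16
C[1][2] = (0)*(-7) + (-8)*(-3) + (-2)*(2) = 20
= [[20, -34, -53], [-62, 16, 20]]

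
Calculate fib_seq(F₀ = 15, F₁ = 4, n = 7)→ [15, 4, 19, 23, 42, 65, 107]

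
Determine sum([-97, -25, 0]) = (-97) + (-25) + 0
= -122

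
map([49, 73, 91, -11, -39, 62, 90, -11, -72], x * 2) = 49*2=98, 73*2=146, 91*2=182, -11*2=-22, -39*2=-78, 62*2=124, 90*2=180, -11*2=-22, -72*2=-144
= [98, 146, 182, -22, -78, 124, 180, -22, -144]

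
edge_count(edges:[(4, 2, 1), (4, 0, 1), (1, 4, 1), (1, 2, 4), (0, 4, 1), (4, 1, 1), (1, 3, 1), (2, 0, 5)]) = 8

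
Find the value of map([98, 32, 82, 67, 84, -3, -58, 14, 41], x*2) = 98*2=196, 32*2=64, 82*2=164, 67*2=134, 84*2=168, -3*2=-6, -58*2=-116, 14*2=28, 41*2=82
= [196, 64, 164, 134, 168, -6, -116, 28, 82]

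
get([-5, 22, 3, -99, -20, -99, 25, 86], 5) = -99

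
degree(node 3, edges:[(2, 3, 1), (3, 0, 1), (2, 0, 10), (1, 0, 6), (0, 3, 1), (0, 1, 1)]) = incident: (2,3), (3,0), (0,3)
= 3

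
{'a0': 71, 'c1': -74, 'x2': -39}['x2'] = -39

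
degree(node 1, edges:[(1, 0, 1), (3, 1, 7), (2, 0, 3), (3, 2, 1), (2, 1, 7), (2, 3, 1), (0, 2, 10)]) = incident: (1,0), (3,1), (2,1)
= 3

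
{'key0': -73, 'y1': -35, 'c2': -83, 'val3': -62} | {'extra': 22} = {'key0': -73, 'y1': -35, 'c2': -83, 'val3': -62, 'extra': 22}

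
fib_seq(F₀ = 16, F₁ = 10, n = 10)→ [16, 10, 26, 36, 62, 98, 160, 258, 418, 676]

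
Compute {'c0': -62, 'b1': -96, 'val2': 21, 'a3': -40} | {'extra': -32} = {'c0': -62, 'b1': -96, 'val2': 21, 'a3': -40, 'extra': -32}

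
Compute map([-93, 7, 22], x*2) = [-186, 14, 44]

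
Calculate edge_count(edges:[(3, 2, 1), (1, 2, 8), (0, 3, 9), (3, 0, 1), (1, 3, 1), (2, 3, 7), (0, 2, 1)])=7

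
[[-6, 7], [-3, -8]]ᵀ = [[-6, -3], [7, -8]]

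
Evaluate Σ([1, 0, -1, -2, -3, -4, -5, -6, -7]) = 1 + 0 + (-1) + (-2) + (-3) + (-4) + (-5) + (-6) + (-7)
= -27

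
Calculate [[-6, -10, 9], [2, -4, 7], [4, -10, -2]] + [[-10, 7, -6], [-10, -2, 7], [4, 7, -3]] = [[-16, -3, 3], [-8, -6, 14], [8, -3, -5]]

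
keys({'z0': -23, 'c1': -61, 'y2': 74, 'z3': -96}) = ['z0', 'c1', 'y2', 'z3']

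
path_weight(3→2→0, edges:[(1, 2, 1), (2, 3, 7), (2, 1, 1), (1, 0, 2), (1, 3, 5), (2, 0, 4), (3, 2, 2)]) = w(3→2)=2 + w(2→0)=4
= 6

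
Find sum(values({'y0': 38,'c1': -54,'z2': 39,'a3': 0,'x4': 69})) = 38 + (-54) + 39 + 0 + 69
= 92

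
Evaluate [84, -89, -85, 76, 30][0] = 84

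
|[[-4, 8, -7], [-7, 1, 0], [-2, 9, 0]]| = 427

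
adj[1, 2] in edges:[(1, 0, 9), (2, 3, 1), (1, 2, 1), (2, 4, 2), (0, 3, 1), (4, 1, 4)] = 1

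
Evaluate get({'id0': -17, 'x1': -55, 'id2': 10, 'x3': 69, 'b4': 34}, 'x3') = 69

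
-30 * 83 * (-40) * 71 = 7071600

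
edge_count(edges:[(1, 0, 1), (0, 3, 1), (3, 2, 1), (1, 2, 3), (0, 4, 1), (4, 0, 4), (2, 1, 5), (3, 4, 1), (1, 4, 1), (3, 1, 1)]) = 10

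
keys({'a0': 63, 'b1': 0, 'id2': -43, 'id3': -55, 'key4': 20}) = ['a0', 'b1', 'id2', 'id3', 'key4']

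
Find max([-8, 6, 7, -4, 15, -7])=15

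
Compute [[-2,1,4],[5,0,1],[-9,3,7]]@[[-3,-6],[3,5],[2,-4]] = C[0][0] = (-2)*(-3) + (1)*(3) + (4)*(2) = 17
C[0][1] = (-2)*(-6) + (1)*(5) + (4)*(-4) = 1
C[1][0] = (5)*(-3) + (0)*(3) + (1)*(2) = -13
C[1][1] = (5)*(-6) + (0)*(5) + (1)*(-4) = -34
C[2][0] = (-9)*(-3) + (3)*(3) + (7)*(2) = 50
C[2][1] = (-9)*(-6) + (3)*(5) + (7)*(-4) = 41
= [[17, 1], [-13, -34], [50, 41]]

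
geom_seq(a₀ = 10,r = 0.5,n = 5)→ a_0 = 10*0.5^0 = 10.0
a_1 = 10*0.5^1 = 5.0
a_2 = 10*0.5^2 = 2.5
...
= [10.0, 5.0, 2.5, 1.25, 0.625]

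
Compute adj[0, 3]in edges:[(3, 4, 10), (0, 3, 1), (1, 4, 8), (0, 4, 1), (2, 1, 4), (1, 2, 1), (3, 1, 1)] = 1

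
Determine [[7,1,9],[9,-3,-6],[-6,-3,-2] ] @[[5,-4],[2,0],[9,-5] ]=C[0][0] = (7)*(5) + (1)*(2) + (9)*(9) = 118
C[0][1] = (7)*(-4) + (1)*(0) + (9)*(-5) = -73
C[1][0] = (9)*(5) + (-3)*(2) + (-6)*(9) = -15
C[1][1] = (9)*(-4) + (-3)*(0) + (-6)*(-5) = -6
C[2][0] = (-6)*(5) + (-3)*(2) + (-2)*(9) = -54
C[2][1] = (-6)*(-4) + (-3)*(0) + (-2)*(-5) = 34
= [[118, -73], [-15, -6], [-54, 34]]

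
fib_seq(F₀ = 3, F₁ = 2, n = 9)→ F_2 = F_1 + F_0 = 5
F_3 = F_2 + F_1 = 7
F_4 = F_3 + F_2 = 12
...
= [3, 2, 5, 7, 12, 19, 31, 50, 81]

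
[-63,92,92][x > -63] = keep x where x > -63: -63✗, 92✓, 92✓
= [92, 92]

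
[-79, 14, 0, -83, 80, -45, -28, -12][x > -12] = keep x where x > -12: -79✗, 14✓, 0✓, -83✗, 80✓, -45✗, -28✗, -12✗
= [14, 0, 80]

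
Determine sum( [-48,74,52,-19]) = (-48) + 74 + 52 + (-19)
= 59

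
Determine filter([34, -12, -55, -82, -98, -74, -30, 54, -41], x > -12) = [34, 54]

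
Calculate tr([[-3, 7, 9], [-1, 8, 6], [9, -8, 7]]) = diagonal: (-3) + 8 + 7
= 12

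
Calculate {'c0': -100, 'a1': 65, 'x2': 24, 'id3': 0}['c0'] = -100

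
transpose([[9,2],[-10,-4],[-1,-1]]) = [[9, -10, -1], [2, -4, -1]]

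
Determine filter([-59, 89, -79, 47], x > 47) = keep x where x > 47: -59✗, 89✓, -79✗, 47✗
= [89]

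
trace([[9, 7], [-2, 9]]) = 18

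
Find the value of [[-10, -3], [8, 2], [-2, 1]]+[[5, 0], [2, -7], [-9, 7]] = [[-5, -3], [10, -5], [-11, 8]]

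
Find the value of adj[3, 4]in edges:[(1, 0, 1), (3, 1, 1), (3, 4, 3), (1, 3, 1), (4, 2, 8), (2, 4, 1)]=3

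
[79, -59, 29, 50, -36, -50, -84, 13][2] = 29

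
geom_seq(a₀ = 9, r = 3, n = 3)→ [9, 27, 81]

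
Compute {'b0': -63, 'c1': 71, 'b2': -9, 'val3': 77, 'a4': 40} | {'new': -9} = {'b0': -63, 'c1': 71, 'b2': -9, 'val3': 77, 'a4': 40, 'new': -9}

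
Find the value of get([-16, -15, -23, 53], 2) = -23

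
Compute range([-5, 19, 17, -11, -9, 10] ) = 30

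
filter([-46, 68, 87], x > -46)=keep x where x > -46: -46✗, 68✓, 87✓
= [68, 87]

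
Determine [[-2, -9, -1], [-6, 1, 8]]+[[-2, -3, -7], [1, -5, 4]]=[[-4, -12, -8], [-5, -4, 12]]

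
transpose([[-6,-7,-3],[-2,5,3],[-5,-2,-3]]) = [[-6, -2, -5], [-7, 5, -2], [-3, 3, -3]]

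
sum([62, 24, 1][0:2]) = 86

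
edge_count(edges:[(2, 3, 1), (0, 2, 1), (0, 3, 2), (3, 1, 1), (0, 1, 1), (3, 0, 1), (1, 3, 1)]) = 7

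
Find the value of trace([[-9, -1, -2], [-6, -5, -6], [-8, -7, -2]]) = diagonal: (-9) + (-5) + (-2)
= -16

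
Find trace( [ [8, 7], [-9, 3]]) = diagonal: 8 + 3
= 11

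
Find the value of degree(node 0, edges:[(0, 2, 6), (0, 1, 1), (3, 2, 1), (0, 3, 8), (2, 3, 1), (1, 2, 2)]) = 3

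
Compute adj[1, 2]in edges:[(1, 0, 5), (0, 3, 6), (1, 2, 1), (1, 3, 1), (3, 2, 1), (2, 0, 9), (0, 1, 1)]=1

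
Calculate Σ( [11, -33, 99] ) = 11 + -33 + 99
= 77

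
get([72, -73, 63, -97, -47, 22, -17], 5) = 22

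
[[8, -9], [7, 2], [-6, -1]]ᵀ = [[8, 7, -6], [-9, 2, -1]]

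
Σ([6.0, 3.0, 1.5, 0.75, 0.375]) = 6.0 + 3.0 + 1.5 + 0.75 + 0.375
= 11.625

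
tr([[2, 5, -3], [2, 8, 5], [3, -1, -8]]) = diagonal: 2 + 8 + (-8)
= 2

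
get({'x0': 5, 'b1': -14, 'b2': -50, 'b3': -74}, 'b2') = -50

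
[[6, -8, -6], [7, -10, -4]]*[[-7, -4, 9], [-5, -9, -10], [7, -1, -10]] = C[0][0] = (6)*(-7) + (-8)*(-5) + (-6)*(7) = -44
C[0][1] = (6)*(-4) + (-8)*(-9) + (-6)*(-1) = 54
C[0][2] = (6)*(9) + (-8)*(-10) + (-6)*(-10) = 194
C[1][0] = (7)*(-7) + (-10)*(-5) + (-4)*(7) = -27
C[1][1] = (7)*(-4) + (-10)*(-9) + (-4)*(-1) = 66
C[1][2] = (7)*(9) + (-10)*(-10) + (-4)*(-10) = 203
= [[-44, 54, 194], [-27, 66, 203]]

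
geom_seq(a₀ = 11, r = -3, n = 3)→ [11, -33, 99]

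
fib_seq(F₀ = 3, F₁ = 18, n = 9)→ [3, 18, 21, 39, 60, 99, 159, 258, 417]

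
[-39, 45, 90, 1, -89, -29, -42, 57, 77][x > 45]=keep x where x > 45: -39✗, 45✗, 90✓, 1✗, -89✗, -29✗, -42✗, 57✓, 77✓
= [90, 57, 77]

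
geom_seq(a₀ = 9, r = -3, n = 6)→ a_0 = 9*(-3)^0 = 9
a_1 = 9*(-3)^1 = -27
a_2 = 9*(-3)^2 = 81
...
= [9, -27, 81, -243, 729, -2187]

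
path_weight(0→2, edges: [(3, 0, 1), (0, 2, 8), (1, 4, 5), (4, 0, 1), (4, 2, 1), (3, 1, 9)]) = 8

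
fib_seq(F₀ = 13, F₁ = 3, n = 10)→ [13, 3, 16, 19, 35, 54, 89, 143, 232, 375]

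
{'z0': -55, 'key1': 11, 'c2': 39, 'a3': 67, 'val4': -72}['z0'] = -55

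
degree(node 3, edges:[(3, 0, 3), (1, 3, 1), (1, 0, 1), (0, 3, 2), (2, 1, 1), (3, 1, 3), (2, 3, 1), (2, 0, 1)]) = 5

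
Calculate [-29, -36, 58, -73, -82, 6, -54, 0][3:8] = [-73, -82, 6, -54, 0]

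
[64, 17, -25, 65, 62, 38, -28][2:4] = [-25, 65]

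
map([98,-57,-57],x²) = [9604, 3249, 3249]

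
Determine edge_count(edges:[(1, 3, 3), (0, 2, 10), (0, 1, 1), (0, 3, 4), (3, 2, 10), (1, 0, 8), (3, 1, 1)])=7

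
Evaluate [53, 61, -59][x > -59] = [53, 61]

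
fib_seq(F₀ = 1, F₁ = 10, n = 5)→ F_2 = F_1 + F_0 = 11
F_3 = F_2 + F_1 = 21
F_4 = F_3 + F_2 = 32
= [1, 10, 11, 21, 32]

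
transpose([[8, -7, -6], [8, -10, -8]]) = [[8, 8], [-7, -10], [-6, -8]]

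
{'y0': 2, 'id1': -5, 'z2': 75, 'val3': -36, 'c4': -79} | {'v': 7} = {'y0': 2, 'id1': -5, 'z2': 75, 'val3': -36, 'c4': -79, 'v': 7}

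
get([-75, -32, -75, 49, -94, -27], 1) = -32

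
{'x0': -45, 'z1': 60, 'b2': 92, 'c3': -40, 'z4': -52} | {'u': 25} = {'x0': -45, 'z1': 60, 'b2': 92, 'c3': -40, 'z4': -52, 'u': 25}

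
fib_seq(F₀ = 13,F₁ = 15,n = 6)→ [13, 15, 28, 43, 71, 114]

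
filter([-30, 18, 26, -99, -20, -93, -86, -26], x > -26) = [18, 26, -20]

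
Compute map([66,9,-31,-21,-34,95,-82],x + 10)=66+10=76, 9+10=19, -31+10=-21, -21+10=-11, -34+10=-24, 95+10=105, -82+10=-72
= [76, 19, -21, -11, -24, 105, -72]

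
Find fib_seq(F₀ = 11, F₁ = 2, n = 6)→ F_2 = F_1 + F_0 = 13
F_3 = F_2 + F_1 = 15
F_4 = F_3 + F_2 = 28
...
= [11, 2, 13, 15, 28, 43]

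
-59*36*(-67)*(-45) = -6403860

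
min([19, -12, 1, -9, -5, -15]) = -15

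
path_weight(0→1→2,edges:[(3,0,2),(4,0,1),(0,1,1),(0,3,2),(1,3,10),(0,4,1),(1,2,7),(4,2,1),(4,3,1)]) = 8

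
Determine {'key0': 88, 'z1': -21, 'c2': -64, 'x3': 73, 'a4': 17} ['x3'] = 73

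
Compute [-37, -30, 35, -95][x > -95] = [-37, -30, 35]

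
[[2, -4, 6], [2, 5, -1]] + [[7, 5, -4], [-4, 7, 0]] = [[9, 1, 2], [-2, 12, -1]]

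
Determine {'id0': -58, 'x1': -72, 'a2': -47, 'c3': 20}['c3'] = 20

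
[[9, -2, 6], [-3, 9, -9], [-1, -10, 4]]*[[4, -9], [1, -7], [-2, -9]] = C[0][0] = (9)*(4) + (-2)*(1) + (6)*(-2) = 22
C[0][1] = (9)*(-9) + (-2)*(-7) + (6)*(-9) = -121
C[1][0] = (-3)*(4) + (9)*(1) + (-9)*(-2) = 15
C[1][1] = (-3)*(-9) + (9)*(-7) + (-9)*(-9) = 45
C[2][0] = (-1)*(4) + (-10)*(1) + (4)*(-2) = -22
C[2][1] = (-1)*(-9) + (-10)*(-7) + (4)*(-9) = 43
= [[22, -121], [15, 45], [-22, 43]]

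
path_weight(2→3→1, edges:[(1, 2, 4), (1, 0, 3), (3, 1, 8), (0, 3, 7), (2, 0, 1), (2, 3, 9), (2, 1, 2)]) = 17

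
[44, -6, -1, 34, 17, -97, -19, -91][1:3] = [-6, -1]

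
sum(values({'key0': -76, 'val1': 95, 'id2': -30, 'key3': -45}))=(-76) + 95 + (-30) + (-45)
= -56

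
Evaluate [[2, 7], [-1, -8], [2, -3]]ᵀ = [[2, -1, 2], [7, -8, -3]]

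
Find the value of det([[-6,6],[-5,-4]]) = 54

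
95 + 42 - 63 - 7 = 67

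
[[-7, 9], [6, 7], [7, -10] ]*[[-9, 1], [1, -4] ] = C[0][0] = (-7)*(-9) + (9)*(1) = 72
C[0][1] = (-7)*(1) + (9)*(-4) = -43
C[1][0] = (6)*(-9) + (7)*(1) = -47
C[1][1] = (6)*(1) + (7)*(-4) = -22
C[2][0] = (7)*(-9) + (-10)*(1) = -73
C[2][1] = (7)*(1) + (-10)*(-4) = 47
= [[72, -43], [-47, -22], [-73, 47]]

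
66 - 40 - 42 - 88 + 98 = -6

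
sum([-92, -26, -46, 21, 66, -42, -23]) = -142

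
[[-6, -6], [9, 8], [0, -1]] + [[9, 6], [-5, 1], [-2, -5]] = [[3, 0], [4, 9], [-2, -6]]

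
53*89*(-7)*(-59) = 1948121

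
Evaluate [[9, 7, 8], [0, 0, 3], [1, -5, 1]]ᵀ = [[9, 0, 1], [7, 0, -5], [8, 3, 1]]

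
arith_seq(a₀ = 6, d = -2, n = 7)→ a_0 = 6 + 0*-2 = 6
a_1 = 6 + 1*-2 = 4
a_2 = 6 + 2*-2 = 2
...
= [6, 4, 2, 0, -2, -4, -6]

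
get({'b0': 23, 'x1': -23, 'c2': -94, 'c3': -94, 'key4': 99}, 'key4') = 99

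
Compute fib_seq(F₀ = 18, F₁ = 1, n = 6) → F_2 = F_1 + F_0 = 19
F_3 = F_2 + F_1 = 20
F_4 = F_3 + F_2 = 39
...
= [18, 1, 19, 20, 39, 59]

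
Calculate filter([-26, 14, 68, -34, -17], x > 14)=keep x where x > 14: -26✗, 14✗, 68✓, -34✗, -17✗
= [68]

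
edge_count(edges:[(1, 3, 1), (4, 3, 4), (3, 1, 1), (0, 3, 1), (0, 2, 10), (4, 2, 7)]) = 6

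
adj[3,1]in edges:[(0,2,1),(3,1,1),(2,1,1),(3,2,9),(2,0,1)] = 1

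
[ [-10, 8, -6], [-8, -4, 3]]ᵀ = [[-10, -8], [8, -4], [-6, 3]]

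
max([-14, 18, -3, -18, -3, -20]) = 18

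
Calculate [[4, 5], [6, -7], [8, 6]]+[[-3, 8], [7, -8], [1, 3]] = [[1, 13], [13, -15], [9, 9]]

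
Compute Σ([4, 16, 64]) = 84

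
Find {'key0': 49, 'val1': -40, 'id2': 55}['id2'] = 55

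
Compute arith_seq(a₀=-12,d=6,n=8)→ [-12, -6, 0, 6, 12, 18, 24, 30]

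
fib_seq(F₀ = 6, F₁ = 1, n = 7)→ [6, 1, 7, 8, 15, 23, 38]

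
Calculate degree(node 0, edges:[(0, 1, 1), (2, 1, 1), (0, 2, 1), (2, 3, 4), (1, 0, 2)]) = 3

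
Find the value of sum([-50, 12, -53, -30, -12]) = (-50) + 12 + (-53) + (-30) + (-12)
= -133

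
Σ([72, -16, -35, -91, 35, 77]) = 72 + (-16) + (-35) + (-91) + 35 + 77
= 42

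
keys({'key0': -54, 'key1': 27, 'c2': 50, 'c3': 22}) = ['key0', 'key1', 'c2', 'c3']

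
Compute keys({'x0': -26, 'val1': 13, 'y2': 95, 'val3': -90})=['x0', 'val1', 'y2', 'val3']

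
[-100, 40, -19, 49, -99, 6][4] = -99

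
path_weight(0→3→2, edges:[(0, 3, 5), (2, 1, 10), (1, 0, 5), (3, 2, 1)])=w(0→3)=5 + w(3→2)=1
= 6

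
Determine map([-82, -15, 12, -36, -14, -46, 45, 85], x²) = (-82)²=6724, (-15)²=225, (12)²=144, (-36)²=1296, (-14)²=196, (-46)²=2116, (45)²=2025, (85)²=7225
= [6724, 225, 144, 1296, 196, 2116, 2025, 7225]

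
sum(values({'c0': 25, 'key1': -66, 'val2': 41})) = 0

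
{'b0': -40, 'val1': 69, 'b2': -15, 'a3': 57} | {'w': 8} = {'b0': -40, 'val1': 69, 'b2': -15, 'a3': 57, 'w': 8}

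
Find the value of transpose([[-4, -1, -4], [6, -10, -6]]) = [[-4, 6], [-1, -10], [-4, -6]]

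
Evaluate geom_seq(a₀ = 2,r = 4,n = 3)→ a_0 = 2*4^0 = 2
a_1 = 2*4^1 = 8
a_2 = 2*4^2 = 32
= [2, 8, 32]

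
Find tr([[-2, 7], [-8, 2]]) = 0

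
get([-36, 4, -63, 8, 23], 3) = 8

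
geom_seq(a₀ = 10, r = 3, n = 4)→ a_0 = 10*3^0 = 10
a_1 = 10*3^1 = 30
a_2 = 10*3^2 = 90
...
= [10, 30, 90, 270]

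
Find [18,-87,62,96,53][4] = 53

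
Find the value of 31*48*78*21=2437344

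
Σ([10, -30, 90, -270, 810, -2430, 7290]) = 10 + -30 + 90 + -270 + 810 + -2430 + 7290
= 5470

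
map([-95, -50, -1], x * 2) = -95*2=-190, -50*2=-100, -1*2=-2
= [-190, -100, -2]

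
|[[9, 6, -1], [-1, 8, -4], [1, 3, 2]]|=251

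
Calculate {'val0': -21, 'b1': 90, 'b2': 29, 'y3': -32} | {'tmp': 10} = {'val0': -21, 'b1': 90, 'b2': 29, 'y3': -32, 'tmp': 10}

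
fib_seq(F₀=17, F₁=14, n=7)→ F_2 = F_1 + F_0 = 31
F_3 = F_2 + F_1 = 45
F_4 = F_3 + F_2 = 76
...
= [17, 14, 31, 45, 76, 121, 197]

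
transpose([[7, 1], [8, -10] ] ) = [[7, 8], [1, -10]]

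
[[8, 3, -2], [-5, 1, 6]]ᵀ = [[8, -5], [3, 1], [-2, 6]]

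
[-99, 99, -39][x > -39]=[99]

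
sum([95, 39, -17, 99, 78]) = 294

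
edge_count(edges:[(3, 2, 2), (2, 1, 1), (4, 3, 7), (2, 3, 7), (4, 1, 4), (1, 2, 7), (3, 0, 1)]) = 7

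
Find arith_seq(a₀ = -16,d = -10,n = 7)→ [-16, -26, -36, -46, -56, -66, -76]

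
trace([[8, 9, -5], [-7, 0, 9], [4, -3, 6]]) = diagonal: 8 + 0 + 6
= 14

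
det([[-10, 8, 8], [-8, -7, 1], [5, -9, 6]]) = (1)*(-10)*det([[-7, 1], [-9, 6]]) + (-1)*(8)*det([[-8, 1], [5, 6]]) + (1)*(8)*det([[-8, -7], [5, -9]])
= 330 + 424 + 856
= 1610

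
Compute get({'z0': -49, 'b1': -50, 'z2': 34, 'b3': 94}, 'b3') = 94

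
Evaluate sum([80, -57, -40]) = 80 + (-57) + (-40)
= -17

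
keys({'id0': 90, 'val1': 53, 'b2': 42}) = ['id0', 'val1', 'b2']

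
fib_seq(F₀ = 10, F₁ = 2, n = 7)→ [10, 2, 12, 14, 26, 40, 66]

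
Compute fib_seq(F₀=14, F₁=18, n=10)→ [14, 18, 32, 50, 82, 132, 214, 346, 560, 906]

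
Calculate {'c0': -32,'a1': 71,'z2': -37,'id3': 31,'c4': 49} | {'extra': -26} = {'c0': -32, 'a1': 71, 'z2': -37, 'id3': 31, 'c4': 49, 'extra': -26}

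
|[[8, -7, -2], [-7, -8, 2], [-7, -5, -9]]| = (1)*(8)*det([[-8, 2], [-5, -9]]) + (-1)*(-7)*det([[-7, 2], [-7, -9]]) + (1)*(-2)*det([[-7, -8], [-7, -5]])
= 656 + 539 + 42
= 1237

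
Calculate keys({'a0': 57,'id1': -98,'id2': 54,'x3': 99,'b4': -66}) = ['a0', 'id1', 'id2', 'x3', 'b4']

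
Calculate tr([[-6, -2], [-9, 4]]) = -2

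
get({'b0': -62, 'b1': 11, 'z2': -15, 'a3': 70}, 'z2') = -15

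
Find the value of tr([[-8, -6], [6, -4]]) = diagonal: (-8) + (-4)
= -12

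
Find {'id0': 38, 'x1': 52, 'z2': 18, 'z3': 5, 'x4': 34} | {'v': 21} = {'id0': 38, 'x1': 52, 'z2': 18, 'z3': 5, 'x4': 34, 'v': 21}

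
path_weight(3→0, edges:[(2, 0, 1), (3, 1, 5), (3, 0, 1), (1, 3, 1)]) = w(3→0)=1
= 1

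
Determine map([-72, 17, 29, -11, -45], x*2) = [-144, 34, 58, -22, -90]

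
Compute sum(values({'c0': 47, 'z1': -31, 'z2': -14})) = 47 + (-31) + (-14)
= 2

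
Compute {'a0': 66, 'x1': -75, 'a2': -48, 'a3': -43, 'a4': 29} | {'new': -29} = {'a0': 66, 'x1': -75, 'a2': -48, 'a3': -43, 'a4': 29, 'new': -29}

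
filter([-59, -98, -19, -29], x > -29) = keep x where x > -29: -59✗, -98✗, -19✓, -29✗
= [-19]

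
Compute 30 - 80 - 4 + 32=-22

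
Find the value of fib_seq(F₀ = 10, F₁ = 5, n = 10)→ F_2 = F_1 + F_0 = 15
F_3 = F_2 + F_1 = 20
F_4 = F_3 + F_2 = 35
...
= [10, 5, 15, 20, 35, 55, 90, 145, 235, 380]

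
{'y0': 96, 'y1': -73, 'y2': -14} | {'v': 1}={'y0': 96, 'y1': -73, 'y2': -14, 'v': 1}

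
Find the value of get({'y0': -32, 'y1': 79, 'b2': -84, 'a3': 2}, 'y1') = 79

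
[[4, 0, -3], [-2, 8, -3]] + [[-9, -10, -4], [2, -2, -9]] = [[-5, -10, -7], [0, 6, -12]]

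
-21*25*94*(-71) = 3503850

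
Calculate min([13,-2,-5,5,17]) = -5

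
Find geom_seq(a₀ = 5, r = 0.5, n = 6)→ a_0 = 5*0.5^0 = 5.0
a_1 = 5*0.5^1 = 2.5
a_2 = 5*0.5^2 = 1.25
...
= [5.0, 2.5, 1.25, 0.625, 0.3125, 0.15625]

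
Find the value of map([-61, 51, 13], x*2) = -61*2=-122, 51*2=102, 13*2=26
= [-122, 102, 26]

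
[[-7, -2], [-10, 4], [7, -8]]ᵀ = [[-7, -10, 7], [-2, 4, -8]]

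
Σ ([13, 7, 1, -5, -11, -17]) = 13 + 7 + 1 + (-5) + (-11) + (-17)
= -12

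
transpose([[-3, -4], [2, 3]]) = [[-3, 2], [-4, 3]]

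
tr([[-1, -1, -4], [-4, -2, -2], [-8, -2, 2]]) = diagonal: (-1) + (-2) + 2
= -1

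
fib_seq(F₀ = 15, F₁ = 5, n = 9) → F_2 = F_1 + F_0 = 20
F_3 = F_2 + F_1 = 25
F_4 = F_3 + F_2 = 45
...
= [15, 5, 20, 25, 45, 70, 115, 185, 300]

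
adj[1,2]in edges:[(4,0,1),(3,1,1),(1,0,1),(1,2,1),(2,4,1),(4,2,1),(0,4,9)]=1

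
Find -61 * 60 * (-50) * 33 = 6039000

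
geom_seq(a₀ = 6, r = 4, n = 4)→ a_0 = 6*4^0 = 6
a_1 = 6*4^1 = 24
a_2 = 6*4^2 = 96
...
= [6, 24, 96, 384]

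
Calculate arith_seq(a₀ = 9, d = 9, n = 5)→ [9, 18, 27, 36, 45]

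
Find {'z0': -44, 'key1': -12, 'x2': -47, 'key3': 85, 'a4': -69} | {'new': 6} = {'z0': -44, 'key1': -12, 'x2': -47, 'key3': 85, 'a4': -69, 'new': 6}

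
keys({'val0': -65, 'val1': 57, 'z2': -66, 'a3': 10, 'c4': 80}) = ['val0', 'val1', 'z2', 'a3', 'c4']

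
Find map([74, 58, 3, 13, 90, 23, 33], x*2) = 74*2=148, 58*2=116, 3*2=6, 13*2=26, 90*2=180, 23*2=46, 33*2=66
= [148, 116, 6, 26, 180, 46, 66]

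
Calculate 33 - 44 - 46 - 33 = -90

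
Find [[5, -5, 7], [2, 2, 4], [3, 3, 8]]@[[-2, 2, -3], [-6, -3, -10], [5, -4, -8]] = [[55, -3, -21], [4, -18, -58], [16, -35, -103]]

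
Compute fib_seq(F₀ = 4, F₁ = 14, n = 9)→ [4, 14, 18, 32, 50, 82, 132, 214, 346]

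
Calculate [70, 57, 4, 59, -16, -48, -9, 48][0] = 70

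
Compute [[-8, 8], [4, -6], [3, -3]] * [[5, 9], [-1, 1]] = C[0][0] = (-8)*(5) + (8)*(-1) = -48
C[0][1] = (-8)*(9) + (8)*(1) = -64
C[1][0] = (4)*(5) + (-6)*(-1) = 26
C[1][1] = (4)*(9) + (-6)*(1) = 30
C[2][0] = (3)*(5) + (-3)*(-1) = 18
C[2][1] = (3)*(9) + (-3)*(1) = 24
= [[-48, -64], [26, 30], [18, 24]]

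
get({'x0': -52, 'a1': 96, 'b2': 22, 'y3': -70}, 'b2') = 22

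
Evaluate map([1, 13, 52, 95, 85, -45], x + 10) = 1+10=11, 13+10=23, 52+10=62, 95+10=105, 85+10=95, -45+10=-35
= [11, 23, 62, 105, 95, -35]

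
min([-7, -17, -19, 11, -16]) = -19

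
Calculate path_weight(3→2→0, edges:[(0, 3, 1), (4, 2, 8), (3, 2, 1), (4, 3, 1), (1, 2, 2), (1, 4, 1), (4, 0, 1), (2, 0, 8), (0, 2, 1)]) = w(3→2)=1 + w(2→0)=8
= 9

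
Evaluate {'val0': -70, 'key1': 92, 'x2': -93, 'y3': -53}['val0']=-70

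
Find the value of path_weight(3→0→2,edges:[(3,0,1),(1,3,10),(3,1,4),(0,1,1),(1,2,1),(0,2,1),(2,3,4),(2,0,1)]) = 2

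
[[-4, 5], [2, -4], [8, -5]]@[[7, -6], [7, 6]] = [[7, 54], [-14, -36], [21, -78]]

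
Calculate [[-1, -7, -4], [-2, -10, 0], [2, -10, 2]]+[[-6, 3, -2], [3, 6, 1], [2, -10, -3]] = [[-7, -4, -6], [1, -4, 1], [4, -20, -1]]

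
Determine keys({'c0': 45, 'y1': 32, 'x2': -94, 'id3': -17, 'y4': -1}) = ['c0', 'y1', 'x2', 'id3', 'y4']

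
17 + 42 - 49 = 10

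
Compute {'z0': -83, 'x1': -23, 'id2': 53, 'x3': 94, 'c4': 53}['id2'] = 53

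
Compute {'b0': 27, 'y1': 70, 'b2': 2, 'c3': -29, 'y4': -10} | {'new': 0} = {'b0': 27, 'y1': 70, 'b2': 2, 'c3': -29, 'y4': -10, 'new': 0}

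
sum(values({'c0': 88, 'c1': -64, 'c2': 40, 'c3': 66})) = 130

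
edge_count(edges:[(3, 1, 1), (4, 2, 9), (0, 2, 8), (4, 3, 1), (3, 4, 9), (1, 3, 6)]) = 6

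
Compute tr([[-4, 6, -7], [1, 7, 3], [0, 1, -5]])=-2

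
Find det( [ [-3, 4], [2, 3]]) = (-3)*(3) - (4)*(2)
= -17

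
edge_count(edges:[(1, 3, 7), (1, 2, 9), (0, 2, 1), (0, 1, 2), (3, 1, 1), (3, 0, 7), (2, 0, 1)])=7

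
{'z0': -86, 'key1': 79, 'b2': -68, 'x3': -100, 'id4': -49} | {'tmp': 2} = {'z0': -86, 'key1': 79, 'b2': -68, 'x3': -100, 'id4': -49, 'tmp': 2}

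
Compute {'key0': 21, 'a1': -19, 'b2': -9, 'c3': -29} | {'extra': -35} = {'key0': 21, 'a1': -19, 'b2': -9, 'c3': -29, 'extra': -35}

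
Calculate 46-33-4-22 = -13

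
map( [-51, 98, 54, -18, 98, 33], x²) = [2601, 9604, 2916, 324, 9604, 1089]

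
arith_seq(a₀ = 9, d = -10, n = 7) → a_0 = 9 + 0*-10 = 9
a_1 = 9 + 1*-10 = -1
a_2 = 9 + 2*-10 = -11
...
= [9, -1, -11, -21, -31, -41, -51]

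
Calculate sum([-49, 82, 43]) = 76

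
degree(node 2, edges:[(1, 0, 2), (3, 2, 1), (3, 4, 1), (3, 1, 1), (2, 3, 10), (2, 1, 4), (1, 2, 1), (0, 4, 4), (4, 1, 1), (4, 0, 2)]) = 4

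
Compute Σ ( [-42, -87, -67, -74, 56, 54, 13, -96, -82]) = -325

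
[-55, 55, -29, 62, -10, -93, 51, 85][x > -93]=[-55, 55, -29, 62, -10, 51, 85]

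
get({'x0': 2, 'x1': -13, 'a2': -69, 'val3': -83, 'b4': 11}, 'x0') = 2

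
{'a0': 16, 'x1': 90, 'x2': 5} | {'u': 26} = {'a0': 16, 'x1': 90, 'x2': 5, 'u': 26}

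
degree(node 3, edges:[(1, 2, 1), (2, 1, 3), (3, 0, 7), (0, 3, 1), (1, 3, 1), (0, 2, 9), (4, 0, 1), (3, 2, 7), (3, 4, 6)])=incident: (3,0), (0,3), (1,3), (3,2), (3,4)
= 5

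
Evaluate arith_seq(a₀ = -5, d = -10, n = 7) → [-5, -15, -25, -35, -45, -55, -65]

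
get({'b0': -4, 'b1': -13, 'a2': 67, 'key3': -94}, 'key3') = -94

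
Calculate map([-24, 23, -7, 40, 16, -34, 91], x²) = (-24)²=576, (23)²=529, (-7)²=49, (40)²=1600, (16)²=256, (-34)²=1156, (91)²=8281
= [576, 529, 49, 1600, 256, 1156, 8281]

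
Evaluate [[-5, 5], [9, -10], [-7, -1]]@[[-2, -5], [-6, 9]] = [[-20, 70], [42, -135], [20, 26]]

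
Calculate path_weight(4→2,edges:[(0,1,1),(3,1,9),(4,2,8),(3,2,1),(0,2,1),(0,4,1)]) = w(4→2)=8
= 8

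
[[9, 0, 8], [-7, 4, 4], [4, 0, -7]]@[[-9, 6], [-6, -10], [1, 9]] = [[-73, 126], [43, -46], [-43, -39]]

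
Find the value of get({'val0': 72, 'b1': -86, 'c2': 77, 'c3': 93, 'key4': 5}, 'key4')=5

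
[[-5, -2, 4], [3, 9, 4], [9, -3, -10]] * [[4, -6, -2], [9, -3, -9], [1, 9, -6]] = [[-34, 72, 4], [97, -9, -111], [-1, -135, 69]]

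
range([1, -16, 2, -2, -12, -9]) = 18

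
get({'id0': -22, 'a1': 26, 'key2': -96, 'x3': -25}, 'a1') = 26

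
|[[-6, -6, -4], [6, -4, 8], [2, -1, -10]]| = (1)*(-6)*det([[-4, 8], [-1, -10]]) + (-1)*(-6)*det([[6, 8], [2, -10]]) + (1)*(-4)*det([[6, -4], [2, -1]])
= -288 + -456 + -8
= -752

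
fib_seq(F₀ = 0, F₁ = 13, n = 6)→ F_2 = F_1 + F_0 = 13
F_3 = F_2 + F_1 = 26
F_4 = F_3 + F_2 = 39
...
= [0, 13, 13, 26, 39, 65]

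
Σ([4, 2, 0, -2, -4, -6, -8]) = -14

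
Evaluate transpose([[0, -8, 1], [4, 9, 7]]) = [[0, 4], [-8, 9], [1, 7]]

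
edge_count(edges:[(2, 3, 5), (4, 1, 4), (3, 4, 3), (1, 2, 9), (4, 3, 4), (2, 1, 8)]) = 6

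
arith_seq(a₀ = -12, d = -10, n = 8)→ [-12, -22, -32, -42, -52, -62, -72, -82]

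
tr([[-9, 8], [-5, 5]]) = diagonal: (-9) + 5
= -4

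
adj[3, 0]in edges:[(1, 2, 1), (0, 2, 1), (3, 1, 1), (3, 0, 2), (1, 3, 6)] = 2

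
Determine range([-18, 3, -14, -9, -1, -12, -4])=21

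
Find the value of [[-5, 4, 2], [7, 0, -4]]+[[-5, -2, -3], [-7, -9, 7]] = [[-10, 2, -1], [0, -9, 3]]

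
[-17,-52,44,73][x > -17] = keep x where x > -17: -17✗, -52✗, 44✓, 73✓
= [44, 73]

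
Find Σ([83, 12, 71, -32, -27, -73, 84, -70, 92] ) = 140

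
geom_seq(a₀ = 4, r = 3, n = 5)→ [4, 12, 36, 108, 324]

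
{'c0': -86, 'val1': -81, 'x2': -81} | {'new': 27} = {'c0': -86, 'val1': -81, 'x2': -81, 'new': 27}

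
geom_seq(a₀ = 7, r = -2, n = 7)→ a_0 = 7*(-2)^0 = 7
a_1 = 7*(-2)^1 = -14
a_2 = 7*(-2)^2 = 28
...
= [7, -14, 28, -56, 112, -224, 448]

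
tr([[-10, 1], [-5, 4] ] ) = -6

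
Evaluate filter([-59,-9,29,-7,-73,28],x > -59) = keep x where x > -59: -59✗, -9✓, 29✓, -7✓, -73✗, 28✓
= [-9, 29, -7, 28]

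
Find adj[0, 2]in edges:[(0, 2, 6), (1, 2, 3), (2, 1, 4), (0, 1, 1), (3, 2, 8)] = 6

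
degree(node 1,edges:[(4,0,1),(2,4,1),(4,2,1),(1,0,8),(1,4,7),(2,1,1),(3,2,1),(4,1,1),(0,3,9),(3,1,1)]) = incident: (1,0), (1,4), (2,1), (4,1), (3,1)
= 5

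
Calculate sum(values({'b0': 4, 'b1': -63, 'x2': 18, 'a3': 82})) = 41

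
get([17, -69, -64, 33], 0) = 17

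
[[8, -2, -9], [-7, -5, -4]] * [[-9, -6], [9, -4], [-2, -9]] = [[-72, 41], [26, 98]]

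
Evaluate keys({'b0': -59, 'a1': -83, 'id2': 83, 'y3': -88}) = ['b0', 'a1', 'id2', 'y3']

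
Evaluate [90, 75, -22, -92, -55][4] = -55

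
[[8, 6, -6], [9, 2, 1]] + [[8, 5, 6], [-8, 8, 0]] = [[16, 11, 0], [1, 10, 1]]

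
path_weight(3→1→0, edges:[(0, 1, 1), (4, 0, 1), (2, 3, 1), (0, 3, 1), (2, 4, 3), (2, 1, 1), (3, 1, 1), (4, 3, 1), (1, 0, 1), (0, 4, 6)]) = 2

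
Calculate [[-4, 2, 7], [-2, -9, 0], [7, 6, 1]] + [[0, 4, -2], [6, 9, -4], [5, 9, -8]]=[[-4, 6, 5], [4, 0, -4], [12, 15, -7]]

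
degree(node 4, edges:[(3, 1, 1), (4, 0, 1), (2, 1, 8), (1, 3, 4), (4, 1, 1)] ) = incident: (4,0), (4,1)
= 2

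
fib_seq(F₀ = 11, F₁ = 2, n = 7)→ F_2 = F_1 + F_0 = 13
F_3 = F_2 + F_1 = 15
F_4 = F_3 + F_2 = 28
...
= [11, 2, 13, 15, 28, 43, 71]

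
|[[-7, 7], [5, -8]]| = 21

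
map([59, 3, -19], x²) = [3481, 9, 361]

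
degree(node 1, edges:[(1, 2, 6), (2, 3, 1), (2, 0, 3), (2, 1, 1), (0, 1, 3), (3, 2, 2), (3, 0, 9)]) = incident: (1,2), (2,1), (0,1)
= 3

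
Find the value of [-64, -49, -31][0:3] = [-64, -49, -31]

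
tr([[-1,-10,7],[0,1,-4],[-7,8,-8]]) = diagonal: (-1) + 1 + (-8)
= -8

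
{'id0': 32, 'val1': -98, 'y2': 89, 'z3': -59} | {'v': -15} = {'id0': 32, 'val1': -98, 'y2': 89, 'z3': -59, 'v': -15}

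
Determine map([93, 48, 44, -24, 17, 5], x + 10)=93+10=103, 48+10=58, 44+10=54, -24+10=-14, 17+10=27, 5+10=15
= [103, 58, 54, -14, 27, 15]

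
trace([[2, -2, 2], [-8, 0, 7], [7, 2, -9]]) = diagonal: 2 + 0 + (-9)
= -7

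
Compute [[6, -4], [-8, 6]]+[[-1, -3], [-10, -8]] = [[5, -7], [-18, -2]]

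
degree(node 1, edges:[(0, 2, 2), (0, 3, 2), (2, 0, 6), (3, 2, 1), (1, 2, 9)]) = incident: (1,2)
= 1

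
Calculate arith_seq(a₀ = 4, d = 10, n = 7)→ [4, 14, 24, 34, 44, 54, 64]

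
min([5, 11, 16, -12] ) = -12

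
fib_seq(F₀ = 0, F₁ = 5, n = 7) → [0, 5, 5, 10, 15, 25, 40]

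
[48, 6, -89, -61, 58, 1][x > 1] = keep x where x > 1: 48✓, 6✓, -89✗, -61✗, 58✓, 1✗
= [48, 6, 58]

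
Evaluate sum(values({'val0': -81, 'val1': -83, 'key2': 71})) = (-81) + (-83) + 71
= -93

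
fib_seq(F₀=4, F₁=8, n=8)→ [4, 8, 12, 20, 32, 52, 84, 136]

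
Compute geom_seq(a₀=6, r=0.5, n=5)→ a_0 = 6*0.5^0 = 6.0
a_1 = 6*0.5^1 = 3.0
a_2 = 6*0.5^2 = 1.5
...
= [6.0, 3.0, 1.5, 0.75, 0.375]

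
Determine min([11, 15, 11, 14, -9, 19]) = -9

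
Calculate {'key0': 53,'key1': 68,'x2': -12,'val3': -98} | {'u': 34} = {'key0': 53, 'key1': 68, 'x2': -12, 'val3': -98, 'u': 34}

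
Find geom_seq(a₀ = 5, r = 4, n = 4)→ a_0 = 5*4^0 = 5
a_1 = 5*4^1 = 20
a_2 = 5*4^2 = 80
...
= [5, 20, 80, 320]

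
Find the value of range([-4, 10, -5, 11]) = 16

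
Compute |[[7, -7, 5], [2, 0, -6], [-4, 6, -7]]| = 46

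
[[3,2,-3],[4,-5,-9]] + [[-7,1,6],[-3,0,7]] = [[-4, 3, 3], [1, -5, -2]]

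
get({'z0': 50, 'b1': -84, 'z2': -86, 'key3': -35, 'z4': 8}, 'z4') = 8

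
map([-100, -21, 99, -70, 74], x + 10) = -100+10=-90, -21+10=-11, 99+10=109, -70+10=-60, 74+10=84
= [-90, -11, 109, -60, 84]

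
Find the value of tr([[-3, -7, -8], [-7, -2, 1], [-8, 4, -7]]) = -12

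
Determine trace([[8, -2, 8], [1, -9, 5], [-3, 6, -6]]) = diagonal: 8 + (-9) + (-6)
= -7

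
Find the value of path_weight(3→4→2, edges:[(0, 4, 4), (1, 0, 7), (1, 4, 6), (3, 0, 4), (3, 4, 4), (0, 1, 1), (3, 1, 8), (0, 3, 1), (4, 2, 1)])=w(3→4)=4 + w(4→2)=1
= 5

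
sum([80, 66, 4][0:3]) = slice → [80, 66, 4]
80 + 66 + 4
= 150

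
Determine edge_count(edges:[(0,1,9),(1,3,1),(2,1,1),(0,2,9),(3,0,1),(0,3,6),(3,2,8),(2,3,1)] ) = 8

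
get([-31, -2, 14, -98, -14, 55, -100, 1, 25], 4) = -14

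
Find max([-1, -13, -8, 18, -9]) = 18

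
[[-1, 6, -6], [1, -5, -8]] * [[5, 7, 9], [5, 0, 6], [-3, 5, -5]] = C[0][0] = (-1)*(5) + (6)*(5) + (-6)*(-3) = 43
C[0][1] = (-1)*(7) + (6)*(0) + (-6)*(5) = -37
C[0][2] = (-1)*(9) + (6)*(6) + (-6)*(-5) = 57
C[1][0] = (1)*(5) + (-5)*(5) + (-8)*(-3) = 4
C[1][1] = (1)*(7) + (-5)*(0) + (-8)*(5) = -33
C[1][2] = (1)*(9) + (-5)*(6) + (-8)*(-5) = 19
= [[43, -37, 57], [4, -33, 19]]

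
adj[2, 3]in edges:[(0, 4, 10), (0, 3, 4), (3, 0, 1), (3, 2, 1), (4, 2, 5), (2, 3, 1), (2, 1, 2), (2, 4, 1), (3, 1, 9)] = 1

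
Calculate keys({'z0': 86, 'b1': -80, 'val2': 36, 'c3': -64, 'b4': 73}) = ['z0', 'b1', 'val2', 'c3', 'b4']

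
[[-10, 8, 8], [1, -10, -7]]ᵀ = [[-10, 1], [8, -10], [8, -7]]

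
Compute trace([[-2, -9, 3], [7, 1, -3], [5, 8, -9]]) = diagonal: (-2) + 1 + (-9)
= -10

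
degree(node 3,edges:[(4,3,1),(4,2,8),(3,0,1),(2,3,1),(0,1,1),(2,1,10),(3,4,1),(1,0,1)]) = 4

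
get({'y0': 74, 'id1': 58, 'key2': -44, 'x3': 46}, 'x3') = 46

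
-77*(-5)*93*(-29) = -1038345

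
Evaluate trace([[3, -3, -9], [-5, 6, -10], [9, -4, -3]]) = diagonal: 3 + 6 + (-3)
= 6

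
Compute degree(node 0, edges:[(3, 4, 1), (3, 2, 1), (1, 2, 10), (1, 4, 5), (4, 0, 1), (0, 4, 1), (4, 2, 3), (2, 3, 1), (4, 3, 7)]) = incident: (4,0), (0,4)
= 2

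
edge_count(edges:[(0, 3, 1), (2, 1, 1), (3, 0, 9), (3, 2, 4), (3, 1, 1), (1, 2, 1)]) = 6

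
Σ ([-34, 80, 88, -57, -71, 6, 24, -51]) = -15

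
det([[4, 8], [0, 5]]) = 20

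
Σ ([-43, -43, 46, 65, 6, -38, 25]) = (-43) + (-43) + 46 + 65 + 6 + (-38) + 25
= 18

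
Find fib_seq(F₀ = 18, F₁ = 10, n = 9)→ F_2 = F_1 + F_0 = 28
F_3 = F_2 + F_1 = 38
F_4 = F_3 + F_2 = 66
...
= [18, 10, 28, 38, 66, 104, 170, 274, 444]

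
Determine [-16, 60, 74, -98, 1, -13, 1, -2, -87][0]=-16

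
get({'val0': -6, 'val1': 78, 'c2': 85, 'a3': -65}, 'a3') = -65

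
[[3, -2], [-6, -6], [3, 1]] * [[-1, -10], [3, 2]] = C[0][0] = (3)*(-1) + (-2)*(3) = -9
C[0][1] = (3)*(-10) + (-2)*(2) = -34
C[1][0] = (-6)*(-1) + (-6)*(3) = -12
C[1][1] = (-6)*(-10) + (-6)*(2) = 48
C[2][0] = (3)*(-1) + (1)*(3) = 0
C[2][1] = (3)*(-10) + (1)*(2) = -28
= [[-9, -34], [-12, 48], [0, -28]]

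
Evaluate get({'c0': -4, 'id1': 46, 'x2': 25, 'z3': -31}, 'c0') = -4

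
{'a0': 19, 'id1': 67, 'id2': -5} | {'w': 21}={'a0': 19, 'id1': 67, 'id2': -5, 'w': 21}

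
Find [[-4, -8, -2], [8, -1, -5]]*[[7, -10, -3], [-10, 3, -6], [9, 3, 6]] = [[34, 10, 48], [21, -98, -48]]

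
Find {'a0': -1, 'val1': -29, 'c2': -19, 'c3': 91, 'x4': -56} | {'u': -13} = {'a0': -1, 'val1': -29, 'c2': -19, 'c3': 91, 'x4': -56, 'u': -13}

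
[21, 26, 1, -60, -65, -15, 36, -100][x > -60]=[21, 26, 1, -15, 36]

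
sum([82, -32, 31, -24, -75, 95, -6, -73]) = 82 + (-32) + 31 + (-24) + (-75) + 95 + (-6) + (-73)
= -2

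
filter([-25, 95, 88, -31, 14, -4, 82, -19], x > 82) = [95, 88]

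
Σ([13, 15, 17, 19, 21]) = 85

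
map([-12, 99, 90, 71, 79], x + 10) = [-2, 109, 100, 81, 89]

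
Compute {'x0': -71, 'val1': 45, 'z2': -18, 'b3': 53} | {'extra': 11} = {'x0': -71, 'val1': 45, 'z2': -18, 'b3': 53, 'extra': 11}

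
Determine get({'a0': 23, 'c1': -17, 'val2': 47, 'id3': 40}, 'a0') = 23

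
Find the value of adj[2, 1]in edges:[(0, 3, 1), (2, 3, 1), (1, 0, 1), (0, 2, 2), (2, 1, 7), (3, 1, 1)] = 7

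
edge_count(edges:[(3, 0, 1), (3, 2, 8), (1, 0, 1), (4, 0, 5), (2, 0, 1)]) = 5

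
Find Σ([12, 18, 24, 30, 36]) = 120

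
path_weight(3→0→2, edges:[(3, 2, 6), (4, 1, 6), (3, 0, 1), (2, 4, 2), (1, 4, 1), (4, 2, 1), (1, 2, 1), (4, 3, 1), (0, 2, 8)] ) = w(3→0)=1 + w(0→2)=8
= 9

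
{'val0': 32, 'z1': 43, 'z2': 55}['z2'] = 55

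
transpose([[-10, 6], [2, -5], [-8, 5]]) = [[-10, 2, -8], [6, -5, 5]]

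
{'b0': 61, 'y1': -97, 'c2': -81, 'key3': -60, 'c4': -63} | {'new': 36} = {'b0': 61, 'y1': -97, 'c2': -81, 'key3': -60, 'c4': -63, 'new': 36}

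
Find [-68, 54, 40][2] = 40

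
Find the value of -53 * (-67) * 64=227264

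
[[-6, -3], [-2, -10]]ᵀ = [[-6, -2], [-3, -10]]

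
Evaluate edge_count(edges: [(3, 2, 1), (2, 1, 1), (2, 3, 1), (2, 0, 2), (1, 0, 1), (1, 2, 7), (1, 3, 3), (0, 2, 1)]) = 8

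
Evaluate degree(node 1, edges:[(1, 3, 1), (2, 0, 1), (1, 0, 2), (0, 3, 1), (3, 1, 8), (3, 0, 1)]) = 3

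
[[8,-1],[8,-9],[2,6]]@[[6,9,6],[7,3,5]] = [[41, 69, 43], [-15, 45, 3], [54, 36, 42]]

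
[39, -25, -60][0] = 39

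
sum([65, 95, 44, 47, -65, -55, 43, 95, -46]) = 223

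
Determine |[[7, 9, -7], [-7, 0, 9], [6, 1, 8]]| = 976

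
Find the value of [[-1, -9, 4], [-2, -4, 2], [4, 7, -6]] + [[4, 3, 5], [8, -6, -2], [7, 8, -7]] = [[3, -6, 9], [6, -10, 0], [11, 15, -13]]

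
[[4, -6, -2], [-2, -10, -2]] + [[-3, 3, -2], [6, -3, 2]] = [[1, -3, -4], [4, -13, 0]]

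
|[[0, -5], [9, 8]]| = (0)*(8) - (-5)*(9)
= 45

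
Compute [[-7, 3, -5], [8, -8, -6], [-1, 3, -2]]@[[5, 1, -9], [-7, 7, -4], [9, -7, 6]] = [[-101, 49, 21], [42, -6, -76], [-44, 34, -15]]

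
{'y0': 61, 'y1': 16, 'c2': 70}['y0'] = 61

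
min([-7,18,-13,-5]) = -13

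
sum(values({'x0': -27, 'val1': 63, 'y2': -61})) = -25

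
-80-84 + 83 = -81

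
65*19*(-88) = -108680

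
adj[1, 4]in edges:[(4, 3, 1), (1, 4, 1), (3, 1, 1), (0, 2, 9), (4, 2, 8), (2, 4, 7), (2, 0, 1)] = 1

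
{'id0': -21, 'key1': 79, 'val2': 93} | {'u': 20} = {'id0': -21, 'key1': 79, 'val2': 93, 'u': 20}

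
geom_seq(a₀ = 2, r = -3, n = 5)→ [2, -6, 18, -54, 162]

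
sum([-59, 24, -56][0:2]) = -35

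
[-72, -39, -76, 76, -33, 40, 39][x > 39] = [76, 40]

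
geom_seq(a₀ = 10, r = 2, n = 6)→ a_0 = 10*2^0 = 10
a_1 = 10*2^1 = 20
a_2 = 10*2^2 = 40
...
= [10, 20, 40, 80, 160, 320]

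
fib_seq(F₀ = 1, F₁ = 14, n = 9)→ [1, 14, 15, 29, 44, 73, 117, 190, 307]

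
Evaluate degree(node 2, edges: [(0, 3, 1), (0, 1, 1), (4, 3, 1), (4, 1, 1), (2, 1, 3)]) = 1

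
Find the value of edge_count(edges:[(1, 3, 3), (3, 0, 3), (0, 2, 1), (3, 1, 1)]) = 4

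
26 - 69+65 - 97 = -75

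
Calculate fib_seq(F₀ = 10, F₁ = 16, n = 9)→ F_2 = F_1 + F_0 = 26
F_3 = F_2 + F_1 = 42
F_4 = F_3 + F_2 = 68
...
= [10, 16, 26, 42, 68, 110, 178, 288, 466]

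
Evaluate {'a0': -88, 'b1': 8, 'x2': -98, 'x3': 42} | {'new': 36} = {'a0': -88, 'b1': 8, 'x2': -98, 'x3': 42, 'new': 36}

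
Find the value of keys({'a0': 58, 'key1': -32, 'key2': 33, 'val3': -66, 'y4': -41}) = ['a0', 'key1', 'key2', 'val3', 'y4']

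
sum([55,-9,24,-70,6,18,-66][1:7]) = -97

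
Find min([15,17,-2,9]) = -2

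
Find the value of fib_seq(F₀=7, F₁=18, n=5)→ F_2 = F_1 + F_0 = 25
F_3 = F_2 + F_1 = 43
F_4 = F_3 + F_2 = 68
= [7, 18, 25, 43, 68]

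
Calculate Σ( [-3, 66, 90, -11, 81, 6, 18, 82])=329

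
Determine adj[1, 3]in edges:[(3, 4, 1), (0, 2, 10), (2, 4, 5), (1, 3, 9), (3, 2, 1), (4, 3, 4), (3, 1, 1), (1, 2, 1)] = 9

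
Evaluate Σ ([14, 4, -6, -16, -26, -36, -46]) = -112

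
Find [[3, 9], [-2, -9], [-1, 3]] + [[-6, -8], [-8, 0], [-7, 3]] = [[-3, 1], [-10, -9], [-8, 6]]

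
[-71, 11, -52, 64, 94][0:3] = [-71, 11, -52]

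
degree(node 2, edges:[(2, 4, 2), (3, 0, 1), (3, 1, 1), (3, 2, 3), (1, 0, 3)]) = incident: (2,4), (3,2)
= 2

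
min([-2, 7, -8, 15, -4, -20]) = -20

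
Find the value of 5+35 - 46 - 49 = -55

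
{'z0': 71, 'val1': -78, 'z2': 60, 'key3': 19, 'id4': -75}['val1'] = -78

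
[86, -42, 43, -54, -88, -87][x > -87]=keep x where x > -87: 86✓, -42✓, 43✓, -54✓, -88✗, -87✗
= [86, -42, 43, -54]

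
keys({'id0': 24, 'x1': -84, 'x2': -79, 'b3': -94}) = ['id0', 'x1', 'x2', 'b3']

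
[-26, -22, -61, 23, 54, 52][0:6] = [-26, -22, -61, 23, 54, 52]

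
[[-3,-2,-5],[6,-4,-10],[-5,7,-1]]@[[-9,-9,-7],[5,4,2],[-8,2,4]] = [[57, 9, -3], [6, -90, -90], [88, 71, 45]]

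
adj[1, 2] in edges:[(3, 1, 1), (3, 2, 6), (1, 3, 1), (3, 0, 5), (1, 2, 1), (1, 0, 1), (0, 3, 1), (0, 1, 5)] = 1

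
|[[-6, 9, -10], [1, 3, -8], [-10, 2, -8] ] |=520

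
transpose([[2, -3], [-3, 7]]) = [[2, -3], [-3, 7]]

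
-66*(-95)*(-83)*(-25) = 13010250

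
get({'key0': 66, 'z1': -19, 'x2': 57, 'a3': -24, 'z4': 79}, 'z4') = 79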